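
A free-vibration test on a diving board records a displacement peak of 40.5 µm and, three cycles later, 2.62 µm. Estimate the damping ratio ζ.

0.144

Logarithmic decrement δ = (1/n)·ln(x₀/x_n) = (1/3)·ln(40.5/2.62) = (1/3)·ln(15.46) = 0.9127.
ζ = δ/√(4π² + δ²) = 0.9127/√(39.48 + 0.833) = 0.9127/6.349 = 0.1438.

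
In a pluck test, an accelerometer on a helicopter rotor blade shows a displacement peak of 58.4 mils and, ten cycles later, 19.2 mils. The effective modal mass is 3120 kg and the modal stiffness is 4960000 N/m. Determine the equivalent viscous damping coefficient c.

4400 N·s/m

Logarithmic decrement δ = (1/n)·ln(x₀/x_n) = (1/10)·ln(58.4/19.2) = (1/10)·ln(3.042) = 0.1112.
ζ = δ/√(4π² + δ²) = 0.1112/√(39.48 + 0.0124) = 0.1112/6.284 = 0.01770.
c = ζ · 2√(km) = 0.01770 × 2√(4960000 × 3120) = 0.01770 × 248800 = 4404 N·s/m.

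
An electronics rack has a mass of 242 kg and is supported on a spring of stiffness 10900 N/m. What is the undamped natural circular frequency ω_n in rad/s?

ω_n = √(k/m) = √(10900/242) = √45.04 = 6.711 rad/s.

6.71 rad/s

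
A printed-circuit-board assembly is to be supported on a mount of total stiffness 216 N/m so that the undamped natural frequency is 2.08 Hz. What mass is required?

ω_n = 2πf_n = 2π × 2.08 = 13.07 rad/s.
m = k/ω_n² = 216/13.07² = 216/170.8 = 1.265 kg.

1.26 kg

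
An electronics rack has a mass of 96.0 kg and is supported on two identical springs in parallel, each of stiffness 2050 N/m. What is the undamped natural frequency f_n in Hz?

Parallel springs add: k_eq = 2 × 2050 = 4100 N/m.
ω_n = √(k_eq/m) = √(4100/96.0) = √42.71 = 6.535 rad/s.
f_n = ω_n/(2π) = 6.535/6.283 = 1.040 Hz.

1.04 Hz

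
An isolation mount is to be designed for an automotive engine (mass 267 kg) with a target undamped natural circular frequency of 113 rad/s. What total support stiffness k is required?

k = m·ω_n² = 267 × 113.0² = 267 × 12770 = 3409000 N/m.

3410000 N/m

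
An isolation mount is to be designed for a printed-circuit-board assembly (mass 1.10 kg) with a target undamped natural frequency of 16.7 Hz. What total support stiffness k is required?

12100 N/m

ω_n = 2πf_n = 2π × 16.7 = 104.9 rad/s.
k = m·ω_n² = 1.10 × 104.9² = 1.10 × 11010 = 12110 N/m.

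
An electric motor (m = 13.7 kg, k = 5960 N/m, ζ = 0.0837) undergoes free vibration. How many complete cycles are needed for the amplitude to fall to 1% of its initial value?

9 cycles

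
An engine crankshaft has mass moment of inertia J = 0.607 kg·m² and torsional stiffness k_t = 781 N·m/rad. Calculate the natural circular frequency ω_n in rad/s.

35.9 rad/s

ω_n = √(k_t/J) = √(781/0.607) = √1287 = 35.87 rad/s.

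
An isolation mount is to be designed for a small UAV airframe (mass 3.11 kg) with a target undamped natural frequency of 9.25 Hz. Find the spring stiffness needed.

10500 N/m

ω_n = 2πf_n = 2π × 9.25 = 58.12 rad/s.
k = m·ω_n² = 3.11 × 58.12² = 3.11 × 3378 = 10510 N/m.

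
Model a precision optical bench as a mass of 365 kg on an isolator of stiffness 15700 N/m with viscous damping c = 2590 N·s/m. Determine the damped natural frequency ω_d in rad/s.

5.52 rad/s

ω_n = √(k/m) = √(15700/365) = 6.558 rad/s.
Critical damping c_c = 2√(k·m) = 2√(15700 × 365) = 4788 N·s/m, so ζ = c/c_c = 2590/4788 = 0.5410.
ω_d = ω_n√(1 − ζ²) = 6.558 × √(1 − 0.293) = 5.516 rad/s.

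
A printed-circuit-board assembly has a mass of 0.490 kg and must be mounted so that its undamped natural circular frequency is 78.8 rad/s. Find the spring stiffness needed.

3040 N/m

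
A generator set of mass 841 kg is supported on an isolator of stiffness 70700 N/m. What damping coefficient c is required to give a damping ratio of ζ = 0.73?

11300 N·s/m

c_c = 2√(k·m) = 2√(70700 × 841) = 15420 N·s/m.
c = ζ·c_c = 0.73 × 15420 = 11260 N·s/m.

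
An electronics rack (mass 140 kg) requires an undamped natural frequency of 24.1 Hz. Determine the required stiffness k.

ω_n = 2πf_n = 2π × 24.1 = 151.4 rad/s.
k = m·ω_n² = 140 × 151.4² = 140 × 22930 = 3210000 N/m.

3210000 N/m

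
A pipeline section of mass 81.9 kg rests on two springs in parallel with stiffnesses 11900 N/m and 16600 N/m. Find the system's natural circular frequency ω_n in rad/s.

Parallel springs add: k_eq = 11900 + 16600 = 28500 N/m.
ω_n = √(k_eq/m) = √(28500/81.9) = √348.0 = 18.65 rad/s.

18.7 rad/s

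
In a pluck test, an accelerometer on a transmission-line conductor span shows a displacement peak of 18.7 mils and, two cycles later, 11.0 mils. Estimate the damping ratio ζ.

Logarithmic decrement δ = (1/n)·ln(x₀/x_n) = (1/2)·ln(18.7/11.0) = (1/2)·ln(1.700) = 0.2653.
ζ = δ/√(4π² + δ²) = 0.2653/√(39.48 + 0.0704) = 0.2653/6.289 = 0.04219.

0.0422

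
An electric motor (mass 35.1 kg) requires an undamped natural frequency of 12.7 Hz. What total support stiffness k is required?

ω_n = 2πf_n = 2π × 12.7 = 79.80 rad/s.
k = m·ω_n² = 35.1 × 79.80² = 35.1 × 6367 = 223500 N/m.

223000 N/m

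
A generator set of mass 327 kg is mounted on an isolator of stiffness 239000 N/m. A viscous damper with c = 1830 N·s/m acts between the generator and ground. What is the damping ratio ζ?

ω_n = √(k/m) = √(239000/327) = 27.03 rad/s.
Critical damping c_c = 2√(k·m) = 2√(239000 × 327) = 17680 N·s/m, so ζ = c/c_c = 1830/17680 = 0.1035.

0.104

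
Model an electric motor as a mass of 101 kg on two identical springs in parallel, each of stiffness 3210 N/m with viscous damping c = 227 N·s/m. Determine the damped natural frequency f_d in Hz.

Parallel springs add: k_eq = 2 × 3210 = 6420 N/m.
ω_n = √(k_eq/m) = √(6420/101) = 7.973 rad/s.
Critical damping c_c = 2√(k_eq·m) = 2√(6420 × 101) = 1610 N·s/m, so ζ = c/c_c = 227/1610 = 0.1410.
ω_d = ω_n√(1 − ζ²) = 7.973 × √(1 − 0.0199) = 7.893 rad/s.
f_d = ω_d/(2π) = 1.256 Hz.

1.26 Hz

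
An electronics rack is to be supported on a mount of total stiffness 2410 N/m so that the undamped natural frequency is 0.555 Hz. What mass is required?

ω_n = 2πf_n = 2π × 0.555 = 3.487 rad/s.
m = k/ω_n² = 2410/3.487² = 2410/12.16 = 198.2 kg.

198 kg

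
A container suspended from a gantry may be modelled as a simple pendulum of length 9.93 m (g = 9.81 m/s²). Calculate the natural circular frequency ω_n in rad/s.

0.994 rad/s

For a simple pendulum ω_n = √(g/L) = √(9.81/9.93) = √0.9879 = 0.9939 rad/s.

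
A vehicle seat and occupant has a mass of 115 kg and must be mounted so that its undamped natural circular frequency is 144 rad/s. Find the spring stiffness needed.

2380000 N/m

k = m·ω_n² = 115 × 144.0² = 115 × 20740 = 2385000 N/m.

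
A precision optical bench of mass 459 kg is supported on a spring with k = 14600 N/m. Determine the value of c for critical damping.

5180 N·s/m

c_c = 2√(k·m) = 2√(14600 × 459) = 2 × 2589 = 5177 N·s/m.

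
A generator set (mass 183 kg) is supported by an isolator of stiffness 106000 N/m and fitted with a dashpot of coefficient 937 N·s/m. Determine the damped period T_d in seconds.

0.263 s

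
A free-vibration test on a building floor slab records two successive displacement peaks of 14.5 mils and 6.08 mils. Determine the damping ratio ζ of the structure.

0.137

Logarithmic decrement δ = (1/n)·ln(x₀/x_n) = (1/1)·ln(14.5/6.08) = (1/1)·ln(2.385) = 0.8691.
ζ = δ/√(4π² + δ²) = 0.8691/√(39.48 + 0.755) = 0.8691/6.343 = 0.1370.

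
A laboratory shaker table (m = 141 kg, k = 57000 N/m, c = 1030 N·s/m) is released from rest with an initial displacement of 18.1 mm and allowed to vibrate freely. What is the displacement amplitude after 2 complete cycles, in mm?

1.78 mm

ζ = c/(2√(km)) = 1030/(2√(57000 × 141)) = 1030/5670 = 0.1817.
Logarithmic decrement δ = 2πζ/√(1 − ζ²) = 2π × 0.1817/√(1 − 0.0330) = 1.161.
After n cycles, x_n/x₀ = e^(−nδ), so x_2 = 18.1 × e^(−2 × 1.161) = 18.1 × 0.09813 = 1.776 mm.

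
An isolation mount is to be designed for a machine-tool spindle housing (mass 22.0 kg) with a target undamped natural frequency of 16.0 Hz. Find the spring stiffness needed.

222000 N/m

ω_n = 2πf_n = 2π × 16.0 = 100.5 rad/s.
k = m·ω_n² = 22.0 × 100.5² = 22.0 × 10110 = 222300 N/m.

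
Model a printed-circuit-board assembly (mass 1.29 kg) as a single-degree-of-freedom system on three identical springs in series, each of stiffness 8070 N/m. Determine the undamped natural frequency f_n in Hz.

Series springs: 1/k_eq = 3/8070, so k_eq = 8070/3 = 2690 N/m.
ω_n = √(k_eq/m) = √(2690/1.29) = √2085 = 45.66 rad/s.
f_n = ω_n/(2π) = 45.66/6.283 = 7.268 Hz.

7.27 Hz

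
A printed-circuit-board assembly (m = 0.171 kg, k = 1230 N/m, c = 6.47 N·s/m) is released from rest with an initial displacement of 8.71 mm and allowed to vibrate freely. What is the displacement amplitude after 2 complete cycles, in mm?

0.491 mm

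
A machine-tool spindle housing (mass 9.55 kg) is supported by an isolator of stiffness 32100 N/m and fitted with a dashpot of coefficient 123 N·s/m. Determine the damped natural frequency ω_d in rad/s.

57.6 rad/s

ω_n = √(k/m) = √(32100/9.55) = 57.98 rad/s.
Critical damping c_c = 2√(k·m) = 2√(32100 × 9.55) = 1107 N·s/m, so ζ = c/c_c = 123/1107 = 0.1111.
ω_d = ω_n√(1 − ζ²) = 57.98 × √(1 − 0.0123) = 57.62 rad/s.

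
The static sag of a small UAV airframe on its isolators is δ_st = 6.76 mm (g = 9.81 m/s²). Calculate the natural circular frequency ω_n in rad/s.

38.1 rad/s

ω_n = √(g/δ_st) = √(9.81/0.00676) = √1451 = 38.09 rad/s.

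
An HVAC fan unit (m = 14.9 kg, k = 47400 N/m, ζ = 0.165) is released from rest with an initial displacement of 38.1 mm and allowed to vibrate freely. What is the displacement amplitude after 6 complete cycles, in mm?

Logarithmic decrement δ = 2πζ/√(1 − ζ²) = 2π × 0.1650/√(1 − 0.0272) = 1.051.
After n cycles, x_n/x₀ = e^(−nδ), so x_6 = 38.1 × e^(−6 × 1.051) = 38.1 × 0.001824 = 0.06949 mm.

0.0695 mm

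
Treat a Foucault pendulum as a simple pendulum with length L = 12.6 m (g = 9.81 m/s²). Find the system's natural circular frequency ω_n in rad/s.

0.882 rad/s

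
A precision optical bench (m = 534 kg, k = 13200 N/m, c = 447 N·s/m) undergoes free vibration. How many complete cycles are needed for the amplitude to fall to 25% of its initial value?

3 cycles

ζ = c/(2√(km)) = 447/(2√(13200 × 534)) = 447/5310 = 0.08418.
Logarithmic decrement δ = 2πζ/√(1 − ζ²) = 2π × 0.08418/√(1 − 0.00709) = 0.5308.
x_n/x₀ = e^(−nδ) ≤ 0.25; take ln: n ≥ ln(1/0.25)/δ = 1.386/0.5308 = 2.612.
So 3 complete cycles are required.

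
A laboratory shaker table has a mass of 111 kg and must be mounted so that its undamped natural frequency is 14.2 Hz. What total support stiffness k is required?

ω_n = 2πf_n = 2π × 14.2 = 89.22 rad/s.
k = m·ω_n² = 111 × 89.22² = 111 × 7960 = 883600 N/m.

884000 N/m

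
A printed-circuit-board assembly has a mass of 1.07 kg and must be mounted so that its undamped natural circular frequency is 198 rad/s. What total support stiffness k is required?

k = m·ω_n² = 1.07 × 198.0² = 1.07 × 39200 = 41950 N/m.

41900 N/m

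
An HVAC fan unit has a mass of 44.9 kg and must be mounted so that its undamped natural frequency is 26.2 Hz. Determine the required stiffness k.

ω_n = 2πf_n = 2π × 26.2 = 164.6 rad/s.
k = m·ω_n² = 44.9 × 164.6² = 44.9 × 27100 = 1217000 N/m.

1220000 N/m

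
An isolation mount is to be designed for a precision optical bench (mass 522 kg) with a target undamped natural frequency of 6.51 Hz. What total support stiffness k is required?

873000 N/m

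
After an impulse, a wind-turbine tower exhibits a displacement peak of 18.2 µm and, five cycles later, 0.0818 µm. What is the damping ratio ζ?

Logarithmic decrement δ = (1/n)·ln(x₀/x_n) = (1/5)·ln(18.2/0.0818) = (1/5)·ln(222.5) = 1.081.
ζ = δ/√(4π² + δ²) = 1.081/√(39.48 + 1.17) = 1.081/6.375 = 0.1696.

0.170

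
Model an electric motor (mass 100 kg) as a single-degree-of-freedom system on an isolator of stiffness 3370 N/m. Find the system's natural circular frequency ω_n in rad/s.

ω_n = √(k/m) = √(3370/100) = √33.70 = 5.805 rad/s.

5.81 rad/s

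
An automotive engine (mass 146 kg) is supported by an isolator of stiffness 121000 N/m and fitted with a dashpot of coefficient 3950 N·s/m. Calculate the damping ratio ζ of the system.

0.470

ω_n = √(k/m) = √(121000/146) = 28.79 rad/s.
Critical damping c_c = 2√(k·m) = 2√(121000 × 146) = 8406 N·s/m, so ζ = c/c_c = 3950/8406 = 0.4699.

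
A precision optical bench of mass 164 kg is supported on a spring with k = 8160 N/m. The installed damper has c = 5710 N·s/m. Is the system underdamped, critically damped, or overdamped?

overdamped

c_c = 2√(k·m) = 2314 N·s/m; ζ = c/c_c = 5710/2314 = 2.47.
Since ζ > 1 the system is overdamped.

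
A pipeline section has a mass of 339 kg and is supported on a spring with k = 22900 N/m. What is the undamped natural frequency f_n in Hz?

1.31 Hz

ω_n = √(k/m) = √(22900/339) = √67.55 = 8.219 rad/s.
f_n = ω_n/(2π) = 8.219/6.283 = 1.308 Hz.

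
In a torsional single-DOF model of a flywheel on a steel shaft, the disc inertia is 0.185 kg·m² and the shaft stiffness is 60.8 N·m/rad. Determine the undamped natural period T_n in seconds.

0.347 s

ω_n = √(k_t/J) = √(60.8/0.185) = √328.6 = 18.13 rad/s.
T_n = 2π/ω_n = 6.283/18.13 = 0.3466 s.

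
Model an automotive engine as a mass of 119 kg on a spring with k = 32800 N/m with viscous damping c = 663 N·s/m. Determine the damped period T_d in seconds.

0.384 s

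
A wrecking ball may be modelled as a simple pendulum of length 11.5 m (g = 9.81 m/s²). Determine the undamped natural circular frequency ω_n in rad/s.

For a simple pendulum ω_n = √(g/L) = √(9.81/11.5) = √0.8530 = 0.9236 rad/s.

0.924 rad/s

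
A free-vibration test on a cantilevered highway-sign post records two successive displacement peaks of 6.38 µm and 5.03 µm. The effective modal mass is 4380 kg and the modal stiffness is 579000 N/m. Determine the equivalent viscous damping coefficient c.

Logarithmic decrement δ = (1/n)·ln(x₀/x_n) = (1/1)·ln(6.38/5.03) = (1/1)·ln(1.268) = 0.2377.
ζ = δ/√(4π² + δ²) = 0.2377/√(39.48 + 0.0565) = 0.2377/6.288 = 0.03781.
c = ζ · 2√(km) = 0.03781 × 2√(579000 × 4380) = 0.03781 × 100700 = 3808 N·s/m.

3810 N·s/m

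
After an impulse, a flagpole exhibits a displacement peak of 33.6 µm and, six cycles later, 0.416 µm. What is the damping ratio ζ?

Logarithmic decrement δ = (1/n)·ln(x₀/x_n) = (1/6)·ln(33.6/0.416) = (1/6)·ln(80.77) = 0.7319.
ζ = δ/√(4π² + δ²) = 0.7319/√(39.48 + 0.536) = 0.7319/6.326 = 0.1157.

0.116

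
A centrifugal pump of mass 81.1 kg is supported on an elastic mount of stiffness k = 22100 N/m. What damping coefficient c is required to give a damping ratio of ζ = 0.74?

c_c = 2√(k·m) = 2√(22100 × 81.1) = 2678 N·s/m.
c = ζ·c_c = 0.74 × 2678 = 1981 N·s/m.

1980 N·s/m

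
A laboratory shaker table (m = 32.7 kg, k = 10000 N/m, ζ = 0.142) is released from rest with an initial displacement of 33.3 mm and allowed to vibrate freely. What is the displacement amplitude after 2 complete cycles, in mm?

Logarithmic decrement δ = 2πζ/√(1 − ζ²) = 2π × 0.1420/√(1 − 0.0202) = 0.9013.
After n cycles, x_n/x₀ = e^(−nδ), so x_2 = 33.3 × e^(−2 × 0.9013) = 33.3 × 0.1649 = 5.490 mm.

5.49 mm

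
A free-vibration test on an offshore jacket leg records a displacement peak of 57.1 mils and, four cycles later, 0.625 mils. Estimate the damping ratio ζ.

0.177

Logarithmic decrement δ = (1/n)·ln(x₀/x_n) = (1/4)·ln(57.1/0.625) = (1/4)·ln(91.36) = 1.129.
ζ = δ/√(4π² + δ²) = 1.129/√(39.48 + 1.27) = 1.129/6.384 = 0.1768.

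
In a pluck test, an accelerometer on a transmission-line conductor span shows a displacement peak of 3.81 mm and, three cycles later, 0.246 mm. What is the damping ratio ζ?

Logarithmic decrement δ = (1/n)·ln(x₀/x_n) = (1/3)·ln(3.81/0.246) = (1/3)·ln(15.49) = 0.9134.
ζ = δ/√(4π² + δ²) = 0.9134/√(39.48 + 0.834) = 0.9134/6.349 = 0.1439.

0.144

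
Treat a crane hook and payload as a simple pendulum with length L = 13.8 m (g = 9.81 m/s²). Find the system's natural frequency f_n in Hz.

For a simple pendulum ω_n = √(g/L) = √(9.81/13.8) = √0.7109 = 0.8431 rad/s.
f_n = ω_n/(2π) = 0.8431/6.283 = 0.1342 Hz.

0.134 Hz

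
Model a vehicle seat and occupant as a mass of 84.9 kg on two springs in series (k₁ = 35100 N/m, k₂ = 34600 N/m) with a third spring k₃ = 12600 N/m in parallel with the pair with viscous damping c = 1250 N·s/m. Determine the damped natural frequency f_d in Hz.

2.75 Hz

Series pair: k_s = k₁k₂/(k₁+k₂) = (35100)(34600)/(35100 + 34600) = 17420 N/m. In parallel with k₃: k_eq = 17420 + 12600 = 30020 N/m.
ω_n = √(k_eq/m) = √(30020/84.9) = 18.81 rad/s.
Critical damping c_c = 2√(k_eq·m) = 2√(30020 × 84.9) = 3193 N·s/m, so ζ = c/c_c = 1250/3193 = 0.3915.
ω_d = ω_n√(1 − ζ²) = 18.81 × √(1 − 0.153) = 17.30 rad/s.
f_d = ω_d/(2π) = 2.754 Hz.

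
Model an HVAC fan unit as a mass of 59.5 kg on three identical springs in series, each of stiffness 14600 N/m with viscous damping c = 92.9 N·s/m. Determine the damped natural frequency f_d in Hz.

Series springs: 1/k_eq = 3/14600, so k_eq = 14600/3 = 4867 N/m.
ω_n = √(k_eq/m) = √(4867/59.5) = 9.044 rad/s.
Critical damping c_c = 2√(k_eq·m) = 2√(4867 × 59.5) = 1076 N·s/m, so ζ = c/c_c = 92.9/1076 = 0.08632.
ω_d = ω_n√(1 − ζ²) = 9.044 × √(1 − 0.00745) = 9.010 rad/s.
f_d = ω_d/(2π) = 1.434 Hz.

1.43 Hz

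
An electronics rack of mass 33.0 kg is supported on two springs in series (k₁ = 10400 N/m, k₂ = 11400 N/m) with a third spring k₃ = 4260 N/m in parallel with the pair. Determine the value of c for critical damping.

Series pair: k_s = k₁k₂/(k₁+k₂) = (10400)(11400)/(10400 + 11400) = 5439 N/m. In parallel with k₃: k_eq = 5439 + 4260 = 9699 N/m.
c_c = 2√(k_eq·m) = 2√(9699 × 33.0) = 2 × 565.7 = 1131 N·s/m.

1130 N·s/m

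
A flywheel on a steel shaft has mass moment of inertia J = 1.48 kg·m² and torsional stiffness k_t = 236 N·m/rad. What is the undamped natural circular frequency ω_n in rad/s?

ω_n = √(k_t/J) = √(236/1.48) = √159.5 = 12.63 rad/s.

12.6 rad/s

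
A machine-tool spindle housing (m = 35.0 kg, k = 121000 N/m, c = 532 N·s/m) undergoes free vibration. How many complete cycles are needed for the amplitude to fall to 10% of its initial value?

ζ = c/(2√(km)) = 532/(2√(121000 × 35.0)) = 532/4116 = 0.1293.
Logarithmic decrement δ = 2πζ/√(1 − ζ²) = 2π × 0.1293/√(1 − 0.0167) = 0.8190.
x_n/x₀ = e^(−nδ) ≤ 0.1; take ln: n ≥ ln(1/0.1)/δ = 2.303/0.8190 = 2.811.
So 3 complete cycles are required.

3 cycles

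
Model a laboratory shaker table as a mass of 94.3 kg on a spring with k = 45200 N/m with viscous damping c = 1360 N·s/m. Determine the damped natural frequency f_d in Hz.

3.29 Hz

ω_n = √(k/m) = √(45200/94.3) = 21.89 rad/s.
Critical damping c_c = 2√(k·m) = 2√(45200 × 94.3) = 4129 N·s/m, so ζ = c/c_c = 1360/4129 = 0.3294.
ω_d = ω_n√(1 − ζ²) = 21.89 × √(1 − 0.108) = 20.67 rad/s.
f_d = ω_d/(2π) = 3.290 Hz.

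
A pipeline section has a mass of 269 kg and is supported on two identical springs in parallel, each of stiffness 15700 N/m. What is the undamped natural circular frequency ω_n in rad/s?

10.8 rad/s

Parallel springs add: k_eq = 2 × 15700 = 31400 N/m.
ω_n = √(k_eq/m) = √(31400/269) = √116.7 = 10.80 rad/s.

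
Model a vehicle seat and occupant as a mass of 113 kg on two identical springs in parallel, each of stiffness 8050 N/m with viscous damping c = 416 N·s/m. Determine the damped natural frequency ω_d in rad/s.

11.8 rad/s

Parallel springs add: k_eq = 2 × 8050 = 16100 N/m.
ω_n = √(k_eq/m) = √(16100/113) = 11.94 rad/s.
Critical damping c_c = 2√(k_eq·m) = 2√(16100 × 113) = 2698 N·s/m, so ζ = c/c_c = 416/2698 = 0.1542.
ω_d = ω_n√(1 − ζ²) = 11.94 × √(1 − 0.0238) = 11.79 rad/s.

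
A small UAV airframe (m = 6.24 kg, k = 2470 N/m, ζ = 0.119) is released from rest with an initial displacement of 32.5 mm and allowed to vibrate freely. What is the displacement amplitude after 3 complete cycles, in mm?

3.39 mm

Logarithmic decrement δ = 2πζ/√(1 − ζ²) = 2π × 0.1190/√(1 − 0.0142) = 0.7531.
After n cycles, x_n/x₀ = e^(−nδ), so x_3 = 32.5 × e^(−3 × 0.7531) = 32.5 × 0.1044 = 3.394 mm.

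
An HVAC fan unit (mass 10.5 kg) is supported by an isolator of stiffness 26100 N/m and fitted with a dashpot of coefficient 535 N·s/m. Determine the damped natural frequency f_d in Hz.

ω_n = √(k/m) = √(26100/10.5) = 49.86 rad/s.
Critical damping c_c = 2√(k·m) = 2√(26100 × 10.5) = 1047 N·s/m, so ζ = c/c_c = 535/1047 = 0.5110.
ω_d = ω_n√(1 − ζ²) = 49.86 × √(1 − 0.261) = 42.86 rad/s.
f_d = ω_d/(2π) = 6.821 Hz.

6.82 Hz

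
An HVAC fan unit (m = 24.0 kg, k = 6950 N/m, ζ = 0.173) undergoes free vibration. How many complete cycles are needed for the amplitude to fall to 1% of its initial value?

5 cycles

Logarithmic decrement δ = 2πζ/√(1 − ζ²) = 2π × 0.1730/√(1 − 0.0299) = 1.104.
x_n/x₀ = e^(−nδ) ≤ 0.01; take ln: n ≥ ln(1/0.01)/δ = 4.605/1.104 = 4.173.
So 5 complete cycles are required.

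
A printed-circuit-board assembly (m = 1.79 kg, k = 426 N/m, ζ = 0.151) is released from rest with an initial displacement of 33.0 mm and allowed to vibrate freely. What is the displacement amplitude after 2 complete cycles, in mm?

4.84 mm

Logarithmic decrement δ = 2πζ/√(1 − ζ²) = 2π × 0.1510/√(1 − 0.0228) = 0.9598.
After n cycles, x_n/x₀ = e^(−nδ), so x_2 = 33.0 × e^(−2 × 0.9598) = 33.0 × 0.1467 = 4.840 mm.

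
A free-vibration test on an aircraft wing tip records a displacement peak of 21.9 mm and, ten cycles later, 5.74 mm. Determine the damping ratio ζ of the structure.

0.0213

Logarithmic decrement δ = (1/n)·ln(x₀/x_n) = (1/10)·ln(21.9/5.74) = (1/10)·ln(3.815) = 0.1339.
ζ = δ/√(4π² + δ²) = 0.1339/√(39.48 + 0.0179) = 0.1339/6.285 = 0.02131.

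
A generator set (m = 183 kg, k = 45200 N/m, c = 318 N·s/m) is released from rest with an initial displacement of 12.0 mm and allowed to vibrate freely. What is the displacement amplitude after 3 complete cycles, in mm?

4.23 mm

ζ = c/(2√(km)) = 318/(2√(45200 × 183)) = 318/5752 = 0.05528.
Logarithmic decrement δ = 2πζ/√(1 − ζ²) = 2π × 0.05528/√(1 − 0.00306) = 0.3479.
After n cycles, x_n/x₀ = e^(−nδ), so x_3 = 12.0 × e^(−3 × 0.3479) = 12.0 × 0.3522 = 4.226 mm.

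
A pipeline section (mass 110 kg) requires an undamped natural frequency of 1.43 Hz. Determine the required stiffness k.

8880 N/m

ω_n = 2πf_n = 2π × 1.43 = 8.985 rad/s.
k = m·ω_n² = 110 × 8.985² = 110 × 80.73 = 8880 N/m.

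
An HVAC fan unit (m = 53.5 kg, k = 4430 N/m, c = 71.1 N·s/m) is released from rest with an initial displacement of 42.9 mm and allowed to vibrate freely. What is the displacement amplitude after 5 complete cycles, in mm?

4.30 mm

ζ = c/(2√(km)) = 71.1/(2√(4430 × 53.5)) = 71.1/973.7 = 0.07302.
Logarithmic decrement δ = 2πζ/√(1 − ζ²) = 2π × 0.07302/√(1 − 0.00533) = 0.4600.
After n cycles, x_n/x₀ = e^(−nδ), so x_5 = 42.9 × e^(−5 × 0.4600) = 42.9 × 0.1002 = 4.300 mm.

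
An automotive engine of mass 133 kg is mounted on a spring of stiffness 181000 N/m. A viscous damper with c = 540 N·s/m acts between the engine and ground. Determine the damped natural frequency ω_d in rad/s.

ω_n = √(k/m) = √(181000/133) = 36.89 rad/s.
Critical damping c_c = 2√(k·m) = 2√(181000 × 133) = 9813 N·s/m, so ζ = c/c_c = 540/9813 = 0.05503.
ω_d = ω_n√(1 − ζ²) = 36.89 × √(1 − 0.00303) = 36.83 rad/s.

36.8 rad/s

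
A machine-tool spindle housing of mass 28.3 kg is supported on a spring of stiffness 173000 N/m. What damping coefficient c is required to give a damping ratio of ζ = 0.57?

c_c = 2√(k·m) = 2√(173000 × 28.3) = 4425 N·s/m.
c = ζ·c_c = 0.57 × 4425 = 2522 N·s/m.

2520 N·s/m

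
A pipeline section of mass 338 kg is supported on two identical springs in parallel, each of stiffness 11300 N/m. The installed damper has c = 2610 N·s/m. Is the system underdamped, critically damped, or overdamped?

underdamped

Parallel springs add: k_eq = 2 × 11300 = 22600 N/m.
c_c = 2√(k_eq·m) = 5528 N·s/m; ζ = c/c_c = 2610/5528 = 0.472.
Since ζ < 1 the system is underdamped.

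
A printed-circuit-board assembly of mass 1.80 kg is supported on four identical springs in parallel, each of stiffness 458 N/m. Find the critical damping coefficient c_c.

115 N·s/m

Parallel springs add: k_eq = 4 × 458 = 1832 N/m.
c_c = 2√(k_eq·m) = 2√(1832 × 1.80) = 2 × 57.42 = 114.8 N·s/m.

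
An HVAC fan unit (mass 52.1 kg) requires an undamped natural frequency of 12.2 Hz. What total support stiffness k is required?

306000 N/m

ω_n = 2πf_n = 2π × 12.2 = 76.65 rad/s.
k = m·ω_n² = 52.1 × 76.65² = 52.1 × 5876 = 306100 N/m.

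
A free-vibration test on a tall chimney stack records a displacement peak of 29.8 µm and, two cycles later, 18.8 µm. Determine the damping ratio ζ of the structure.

0.0366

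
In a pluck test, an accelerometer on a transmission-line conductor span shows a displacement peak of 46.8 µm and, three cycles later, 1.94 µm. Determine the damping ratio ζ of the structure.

0.167

Logarithmic decrement δ = (1/n)·ln(x₀/x_n) = (1/3)·ln(46.8/1.94) = (1/3)·ln(24.12) = 1.061.
ζ = δ/√(4π² + δ²) = 1.061/√(39.48 + 1.13) = 1.061/6.372 = 0.1665.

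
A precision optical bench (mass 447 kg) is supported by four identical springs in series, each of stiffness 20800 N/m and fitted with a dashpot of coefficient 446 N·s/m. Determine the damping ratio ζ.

Series springs: 1/k_eq = 4/20800, so k_eq = 20800/4 = 5200 N/m.
ω_n = √(k_eq/m) = √(5200/447) = 3.411 rad/s.
Critical damping c_c = 2√(k_eq·m) = 2√(5200 × 447) = 3049 N·s/m, so ζ = c/c_c = 446/3049 = 0.1463.

0.146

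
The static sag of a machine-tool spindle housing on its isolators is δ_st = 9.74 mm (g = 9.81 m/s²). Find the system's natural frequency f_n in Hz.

ω_n = √(g/δ_st) = √(9.81/0.00974) = √1007 = 31.74 rad/s.
f_n = ω_n/(2π) = 31.74/6.283 = 5.051 Hz.

5.05 Hz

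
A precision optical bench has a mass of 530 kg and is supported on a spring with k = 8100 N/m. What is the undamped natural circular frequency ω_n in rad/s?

3.91 rad/s

ω_n = √(k/m) = √(8100/530) = √15.28 = 3.909 rad/s.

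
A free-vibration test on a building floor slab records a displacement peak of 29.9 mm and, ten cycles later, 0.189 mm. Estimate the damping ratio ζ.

Logarithmic decrement δ = (1/n)·ln(x₀/x_n) = (1/10)·ln(29.9/0.189) = (1/10)·ln(158.2) = 0.5064.
ζ = δ/√(4π² + δ²) = 0.5064/√(39.48 + 0.256) = 0.5064/6.304 = 0.08033.

0.0803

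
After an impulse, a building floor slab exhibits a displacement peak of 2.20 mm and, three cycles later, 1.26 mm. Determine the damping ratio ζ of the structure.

0.0296

Logarithmic decrement δ = (1/n)·ln(x₀/x_n) = (1/3)·ln(2.20/1.26) = (1/3)·ln(1.746) = 0.1858.
ζ = δ/√(4π² + δ²) = 0.1858/√(39.48 + 0.0345) = 0.1858/6.286 = 0.02956.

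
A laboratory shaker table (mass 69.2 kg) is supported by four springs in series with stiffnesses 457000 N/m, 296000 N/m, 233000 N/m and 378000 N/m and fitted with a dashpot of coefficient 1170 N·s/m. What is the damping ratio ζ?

0.249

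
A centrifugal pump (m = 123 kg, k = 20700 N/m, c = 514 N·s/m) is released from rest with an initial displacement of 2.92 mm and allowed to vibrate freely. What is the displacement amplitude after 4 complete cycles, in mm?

0.0483 mm

ζ = c/(2√(km)) = 514/(2√(20700 × 123)) = 514/3191 = 0.1611.
Logarithmic decrement δ = 2πζ/√(1 − ζ²) = 2π × 0.1611/√(1 − 0.0259) = 1.025.
After n cycles, x_n/x₀ = e^(−nδ), so x_4 = 2.92 × e^(−4 × 1.025) = 2.92 × 0.01655 = 0.04832 mm.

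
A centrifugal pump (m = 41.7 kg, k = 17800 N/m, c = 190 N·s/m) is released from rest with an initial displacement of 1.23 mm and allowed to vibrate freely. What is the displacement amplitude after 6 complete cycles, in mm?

ζ = c/(2√(km)) = 190/(2√(17800 × 41.7)) = 190/1723 = 0.1103.
Logarithmic decrement δ = 2πζ/√(1 − ζ²) = 2π × 0.1103/√(1 − 0.0122) = 0.6971.
After n cycles, x_n/x₀ = e^(−nδ), so x_6 = 1.23 × e^(−6 × 0.6971) = 1.23 × 0.01526 = 0.01877 mm.

0.0188 mm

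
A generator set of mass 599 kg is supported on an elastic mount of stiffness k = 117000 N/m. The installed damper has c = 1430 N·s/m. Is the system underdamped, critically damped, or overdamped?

c_c = 2√(k·m) = 16740 N·s/m; ζ = c/c_c = 1430/16740 = 0.0854.
Since ζ < 1 the system is underdamped.

underdamped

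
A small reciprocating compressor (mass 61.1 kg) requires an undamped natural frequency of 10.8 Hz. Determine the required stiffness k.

281000 N/m

ω_n = 2πf_n = 2π × 10.8 = 67.86 rad/s.
k = m·ω_n² = 61.1 × 67.86² = 61.1 × 4605 = 281400 N/m.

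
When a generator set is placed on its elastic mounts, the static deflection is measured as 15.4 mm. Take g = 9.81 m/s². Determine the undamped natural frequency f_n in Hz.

4.02 Hz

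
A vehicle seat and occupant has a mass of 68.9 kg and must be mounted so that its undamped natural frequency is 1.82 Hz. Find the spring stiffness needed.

ω_n = 2πf_n = 2π × 1.82 = 11.44 rad/s.
k = m·ω_n² = 68.9 × 11.44² = 68.9 × 130.8 = 9010 N/m.

9010 N/m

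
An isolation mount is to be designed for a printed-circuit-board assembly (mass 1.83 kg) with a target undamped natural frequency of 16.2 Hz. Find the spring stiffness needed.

ω_n = 2πf_n = 2π × 16.2 = 101.8 rad/s.
k = m·ω_n² = 1.83 × 101.8² = 1.83 × 10360 = 18960 N/m.

19000 N/m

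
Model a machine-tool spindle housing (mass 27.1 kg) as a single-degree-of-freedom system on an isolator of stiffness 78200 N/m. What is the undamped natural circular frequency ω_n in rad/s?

ω_n = √(k/m) = √(78200/27.1) = √2886 = 53.72 rad/s.

53.7 rad/s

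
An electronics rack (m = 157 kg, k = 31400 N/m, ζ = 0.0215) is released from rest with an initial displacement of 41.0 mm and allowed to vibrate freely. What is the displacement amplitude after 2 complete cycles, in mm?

Logarithmic decrement δ = 2πζ/√(1 − ζ²) = 2π × 0.02150/√(1 − 0.000462) = 0.1351.
After n cycles, x_n/x₀ = e^(−nδ), so x_2 = 41.0 × e^(−2 × 0.1351) = 41.0 × 0.7632 = 31.29 mm.

31.3 mm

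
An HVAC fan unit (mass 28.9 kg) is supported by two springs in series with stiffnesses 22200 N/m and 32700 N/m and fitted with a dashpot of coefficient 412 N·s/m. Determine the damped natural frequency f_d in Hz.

Series springs: 1/k_eq = 1/22200 + 1/32700 = 7.563×10^-5, so k_eq = 13220 N/m.
ω_n = √(k_eq/m) = √(13220/28.9) = 21.39 rad/s.
Critical damping c_c = 2√(k_eq·m) = 2√(13220 × 28.9) = 1236 N·s/m, so ζ = c/c_c = 412/1236 = 0.3332.
ω_d = ω_n√(1 − ζ²) = 21.39 × √(1 − 0.111) = 20.17 rad/s.
f_d = ω_d/(2π) = 3.210 Hz.

3.21 Hz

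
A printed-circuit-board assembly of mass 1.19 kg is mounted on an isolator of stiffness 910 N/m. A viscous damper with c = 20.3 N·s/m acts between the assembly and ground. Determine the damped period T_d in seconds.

ω_n = √(k/m) = √(910.0/1.19) = 27.65 rad/s.
Critical damping c_c = 2√(k·m) = 2√(910.0 × 1.19) = 65.81 N·s/m, so ζ = c/c_c = 20.3/65.81 = 0.3084.
ω_d = ω_n√(1 − ζ²) = 27.65 × √(1 − 0.0951) = 26.31 rad/s.
T_d = 2π/ω_d = 0.2389 s.

0.239 s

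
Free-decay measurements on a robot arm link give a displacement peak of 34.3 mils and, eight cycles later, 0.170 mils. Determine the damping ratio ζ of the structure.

0.105

Logarithmic decrement δ = (1/n)·ln(x₀/x_n) = (1/8)·ln(34.3/0.170) = (1/8)·ln(201.8) = 0.6634.
ζ = δ/√(4π² + δ²) = 0.6634/√(39.48 + 0.440) = 0.6634/6.318 = 0.1050.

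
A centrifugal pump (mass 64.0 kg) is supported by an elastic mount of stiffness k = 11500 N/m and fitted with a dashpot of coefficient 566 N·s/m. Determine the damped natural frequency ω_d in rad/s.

12.7 rad/s

ω_n = √(k/m) = √(11500/64.0) = 13.40 rad/s.
Critical damping c_c = 2√(k·m) = 2√(11500 × 64.0) = 1716 N·s/m, so ζ = c/c_c = 566/1716 = 0.3299.
ω_d = ω_n√(1 − ζ²) = 13.40 × √(1 − 0.109) = 12.65 rad/s.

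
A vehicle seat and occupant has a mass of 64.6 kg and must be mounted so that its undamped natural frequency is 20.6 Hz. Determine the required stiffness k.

1080000 N/m

ω_n = 2πf_n = 2π × 20.6 = 129.4 rad/s.
k = m·ω_n² = 64.6 × 129.4² = 64.6 × 16750 = 1082000 N/m.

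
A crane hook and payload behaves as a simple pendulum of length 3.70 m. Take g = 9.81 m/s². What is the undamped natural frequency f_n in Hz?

0.259 Hz

For a simple pendulum ω_n = √(g/L) = √(9.81/3.70) = √2.651 = 1.628 rad/s.
f_n = ω_n/(2π) = 1.628/6.283 = 0.2592 Hz.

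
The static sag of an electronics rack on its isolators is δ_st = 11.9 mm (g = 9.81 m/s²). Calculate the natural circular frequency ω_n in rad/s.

28.7 rad/s

ω_n = √(g/δ_st) = √(9.81/0.0119) = √824.4 = 28.71 rad/s.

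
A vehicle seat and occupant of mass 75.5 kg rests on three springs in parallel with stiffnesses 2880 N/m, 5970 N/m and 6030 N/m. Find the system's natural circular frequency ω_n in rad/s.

Parallel springs add: k_eq = 2880 + 5970 + 6030 = 14880 N/m.
ω_n = √(k_eq/m) = √(14880/75.5) = √197.1 = 14.04 rad/s.

14.0 rad/s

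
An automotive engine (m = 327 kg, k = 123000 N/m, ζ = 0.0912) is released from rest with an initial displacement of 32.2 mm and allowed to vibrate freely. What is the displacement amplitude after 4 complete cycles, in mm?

Logarithmic decrement δ = 2πζ/√(1 − ζ²) = 2π × 0.09120/√(1 − 0.00832) = 0.5754.
After n cycles, x_n/x₀ = e^(−nδ), so x_4 = 32.2 × e^(−4 × 0.5754) = 32.2 × 0.1001 = 3.223 mm.

3.22 mm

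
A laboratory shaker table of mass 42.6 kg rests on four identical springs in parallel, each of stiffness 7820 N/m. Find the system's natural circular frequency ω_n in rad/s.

Parallel springs add: k_eq = 4 × 7820 = 31280 N/m.
ω_n = √(k_eq/m) = √(31280/42.6) = √734.3 = 27.10 rad/s.

27.1 rad/s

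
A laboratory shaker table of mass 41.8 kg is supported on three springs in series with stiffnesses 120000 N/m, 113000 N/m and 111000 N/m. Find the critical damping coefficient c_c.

Series springs: 1/k_eq = 1/120000 + 1/113000 + 1/111000 = 2.619×10^-5, so k_eq = 38180 N/m.
c_c = 2√(k_eq·m) = 2√(38180 × 41.8) = 2 × 1263 = 2527 N·s/m.

2530 N·s/m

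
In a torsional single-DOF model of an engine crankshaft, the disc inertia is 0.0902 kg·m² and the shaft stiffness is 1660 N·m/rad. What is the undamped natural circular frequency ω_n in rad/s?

136 rad/s

ω_n = √(k_t/J) = √(1660/0.0902) = √18400 = 135.7 rad/s.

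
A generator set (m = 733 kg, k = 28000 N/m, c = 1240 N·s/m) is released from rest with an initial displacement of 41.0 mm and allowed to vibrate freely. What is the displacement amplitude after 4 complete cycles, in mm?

1.27 mm

ζ = c/(2√(km)) = 1240/(2√(28000 × 733)) = 1240/9061 = 0.1369.
Logarithmic decrement δ = 2πζ/√(1 − ζ²) = 2π × 0.1369/√(1 − 0.0187) = 0.8681.
After n cycles, x_n/x₀ = e^(−nδ), so x_4 = 41.0 × e^(−4 × 0.8681) = 41.0 × 0.03105 = 1.273 mm.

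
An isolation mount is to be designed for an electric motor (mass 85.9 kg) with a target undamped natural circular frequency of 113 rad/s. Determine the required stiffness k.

1100000 N/m

k = m·ω_n² = 85.9 × 113.0² = 85.9 × 12770 = 1097000 N/m.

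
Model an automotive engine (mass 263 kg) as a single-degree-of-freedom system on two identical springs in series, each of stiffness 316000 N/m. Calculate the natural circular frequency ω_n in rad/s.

24.5 rad/s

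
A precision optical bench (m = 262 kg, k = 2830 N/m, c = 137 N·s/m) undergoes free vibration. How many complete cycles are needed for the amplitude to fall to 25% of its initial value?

ζ = c/(2√(km)) = 137/(2√(2830 × 262)) = 137/1722 = 0.07955.
Logarithmic decrement δ = 2πζ/√(1 − ζ²) = 2π × 0.07955/√(1 − 0.00633) = 0.5014.
x_n/x₀ = e^(−nδ) ≤ 0.25; take ln: n ≥ ln(1/0.25)/δ = 1.386/0.5014 = 2.765.
So 3 complete cycles are required.

3 cycles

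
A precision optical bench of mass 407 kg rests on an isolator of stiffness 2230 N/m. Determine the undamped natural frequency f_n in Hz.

0.373 Hz

ω_n = √(k/m) = √(2230/407) = √5.479 = 2.341 rad/s.
f_n = ω_n/(2π) = 2.341/6.283 = 0.3725 Hz.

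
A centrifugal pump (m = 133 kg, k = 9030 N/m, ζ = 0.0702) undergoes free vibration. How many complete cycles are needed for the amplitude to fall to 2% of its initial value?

9 cycles

Logarithmic decrement δ = 2πζ/√(1 − ζ²) = 2π × 0.07020/√(1 − 0.00493) = 0.4422.
x_n/x₀ = e^(−nδ) ≤ 0.02; take ln: n ≥ ln(1/0.02)/δ = 3.912/0.4422 = 8.847.
So 9 complete cycles are required.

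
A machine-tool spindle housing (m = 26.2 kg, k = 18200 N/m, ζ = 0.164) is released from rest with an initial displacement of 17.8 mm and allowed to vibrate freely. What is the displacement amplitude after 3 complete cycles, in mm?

Logarithmic decrement δ = 2πζ/√(1 − ζ²) = 2π × 0.1640/√(1 − 0.0269) = 1.045.
After n cycles, x_n/x₀ = e^(−nδ), so x_3 = 17.8 × e^(−3 × 1.045) = 17.8 × 0.04355 = 0.7753 mm.

0.775 mm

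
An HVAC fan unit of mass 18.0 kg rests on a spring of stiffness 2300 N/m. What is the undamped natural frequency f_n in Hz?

1.80 Hz

ω_n = √(k/m) = √(2300/18.0) = √127.8 = 11.30 rad/s.
f_n = ω_n/(2π) = 11.30/6.283 = 1.799 Hz.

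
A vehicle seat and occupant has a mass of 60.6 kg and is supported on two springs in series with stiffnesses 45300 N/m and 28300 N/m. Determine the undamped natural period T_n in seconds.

Series springs: 1/k_eq = 1/45300 + 1/28300 = 5.741×10^-5, so k_eq = 17420 N/m.
ω_n = √(k_eq/m) = √(17420/60.6) = √287.4 = 16.95 rad/s.
T_n = 2π/ω_n = 6.283/16.95 = 0.3706 s.

0.371 s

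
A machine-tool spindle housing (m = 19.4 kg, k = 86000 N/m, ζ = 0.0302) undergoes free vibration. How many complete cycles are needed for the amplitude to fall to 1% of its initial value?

Logarithmic decrement δ = 2πζ/√(1 − ζ²) = 2π × 0.03020/√(1 − 0.000912) = 0.1898.
x_n/x₀ = e^(−nδ) ≤ 0.01; take ln: n ≥ ln(1/0.01)/δ = 4.605/0.1898 = 24.26.
So 25 complete cycles are required.

25 cycles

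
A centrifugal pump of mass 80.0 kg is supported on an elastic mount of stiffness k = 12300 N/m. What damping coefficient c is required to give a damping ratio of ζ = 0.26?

516 N·s/m

c_c = 2√(k·m) = 2√(12300 × 80.0) = 1984 N·s/m.
c = ζ·c_c = 0.26 × 1984 = 515.8 N·s/m.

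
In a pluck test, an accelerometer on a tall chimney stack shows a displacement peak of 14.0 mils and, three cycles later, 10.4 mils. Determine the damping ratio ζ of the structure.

0.0158

Logarithmic decrement δ = (1/n)·ln(x₀/x_n) = (1/3)·ln(14.0/10.4) = (1/3)·ln(1.346) = 0.09908.
ζ = δ/√(4π² + δ²) = 0.09908/√(39.48 + 0.00982) = 0.09908/6.284 = 0.01577.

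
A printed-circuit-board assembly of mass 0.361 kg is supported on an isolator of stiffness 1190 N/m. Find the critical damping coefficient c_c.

c_c = 2√(k·m) = 2√(1190 × 0.361) = 2 × 20.73 = 41.45 N·s/m.

41.5 N·s/m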